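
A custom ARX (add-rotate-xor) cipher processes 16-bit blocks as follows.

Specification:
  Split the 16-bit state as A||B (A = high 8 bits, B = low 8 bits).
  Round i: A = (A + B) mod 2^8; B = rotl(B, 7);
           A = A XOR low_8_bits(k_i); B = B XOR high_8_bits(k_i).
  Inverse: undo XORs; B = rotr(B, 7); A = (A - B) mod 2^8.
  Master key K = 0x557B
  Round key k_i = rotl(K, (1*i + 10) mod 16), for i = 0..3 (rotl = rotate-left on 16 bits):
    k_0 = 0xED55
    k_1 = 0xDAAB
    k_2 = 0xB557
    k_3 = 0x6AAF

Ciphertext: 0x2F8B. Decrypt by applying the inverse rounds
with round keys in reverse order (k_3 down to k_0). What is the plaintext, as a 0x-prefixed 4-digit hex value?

s_0 = ciphertext = 0x2F8B
s_1 = InvRound(s_0, k_3) = 0xBDC3
s_2 = InvRound(s_1, k_2) = 0xFEEC
s_3 = InvRound(s_2, k_1) = 0xE96C
s_4 = InvRound(s_3, k_0) = 0xB903

0xB903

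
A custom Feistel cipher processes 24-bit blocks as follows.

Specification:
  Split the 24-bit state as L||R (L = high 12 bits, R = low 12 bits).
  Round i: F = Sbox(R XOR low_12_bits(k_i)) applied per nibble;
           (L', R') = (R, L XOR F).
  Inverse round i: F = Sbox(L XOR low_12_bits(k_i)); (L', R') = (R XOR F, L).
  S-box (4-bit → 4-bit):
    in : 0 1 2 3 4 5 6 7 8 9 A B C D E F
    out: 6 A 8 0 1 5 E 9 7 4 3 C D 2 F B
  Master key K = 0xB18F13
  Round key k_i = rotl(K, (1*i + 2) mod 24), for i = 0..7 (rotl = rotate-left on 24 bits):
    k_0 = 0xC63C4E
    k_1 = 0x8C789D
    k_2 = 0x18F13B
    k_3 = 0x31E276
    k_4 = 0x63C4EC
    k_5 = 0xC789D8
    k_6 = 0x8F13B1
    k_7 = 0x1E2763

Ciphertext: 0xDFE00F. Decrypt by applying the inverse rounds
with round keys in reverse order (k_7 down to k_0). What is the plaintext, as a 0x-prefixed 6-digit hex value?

s_0 = ciphertext = 0xDFE00F
s_1 = InvRound(s_0, k_7) = 0x34DDFE
s_2 = InvRound(s_1, k_6) = 0xB4334D
s_3 = InvRound(s_2, k_5) = 0xB01B43
s_4 = InvRound(s_3, k_4) = 0x0B1B01
s_5 = InvRound(s_4, k_3) = 0x3D80B1
s_6 = InvRound(s_5, k_2) = 0x8413D8
s_7 = InvRound(s_6, k_1) = 0x5F5841
s_8 = InvRound(s_7, k_0) = 0xC8D5F5

0xC8D5F5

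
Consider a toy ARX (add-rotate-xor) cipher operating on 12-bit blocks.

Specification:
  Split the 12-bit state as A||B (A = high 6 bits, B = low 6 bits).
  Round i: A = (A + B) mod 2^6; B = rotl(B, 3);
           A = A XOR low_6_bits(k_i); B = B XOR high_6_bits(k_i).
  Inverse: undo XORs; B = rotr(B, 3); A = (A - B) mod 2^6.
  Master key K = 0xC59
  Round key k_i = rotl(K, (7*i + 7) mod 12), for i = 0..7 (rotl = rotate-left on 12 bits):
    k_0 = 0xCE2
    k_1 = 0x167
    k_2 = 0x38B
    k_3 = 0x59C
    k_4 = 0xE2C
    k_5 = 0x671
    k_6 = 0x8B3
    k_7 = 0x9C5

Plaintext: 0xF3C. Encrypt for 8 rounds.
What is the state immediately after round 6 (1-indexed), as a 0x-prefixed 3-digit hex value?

s_0 = plaintext = 0xF3C
s_1 = Round(s_0, k_0) = 0x694
s_2 = Round(s_1, k_1) = 0x267
s_3 = Round(s_2, k_2) = 0xEF2
s_4 = Round(s_3, k_3) = 0xC40
s_5 = Round(s_4, k_4) = 0x778
s_6 = Round(s_5, k_5) = 0x91E
s_7 = Round(s_6, k_6) = 0xC51
s_8 = Round(s_7, k_7) = 0x1ED

0x91E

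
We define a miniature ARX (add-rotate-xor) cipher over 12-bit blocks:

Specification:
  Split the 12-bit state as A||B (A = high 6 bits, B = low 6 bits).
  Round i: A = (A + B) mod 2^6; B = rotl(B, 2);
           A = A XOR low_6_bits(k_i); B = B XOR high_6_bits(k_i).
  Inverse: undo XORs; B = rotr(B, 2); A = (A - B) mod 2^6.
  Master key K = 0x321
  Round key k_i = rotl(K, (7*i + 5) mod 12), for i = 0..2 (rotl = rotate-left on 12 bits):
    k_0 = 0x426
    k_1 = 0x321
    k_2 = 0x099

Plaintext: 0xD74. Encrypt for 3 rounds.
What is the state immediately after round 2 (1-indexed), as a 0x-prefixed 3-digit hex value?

s_0 = plaintext = 0xD74
s_1 = Round(s_0, k_0) = 0x3C3
s_2 = Round(s_1, k_1) = 0xCC0
s_3 = Round(s_2, k_2) = 0xA82

0xCC0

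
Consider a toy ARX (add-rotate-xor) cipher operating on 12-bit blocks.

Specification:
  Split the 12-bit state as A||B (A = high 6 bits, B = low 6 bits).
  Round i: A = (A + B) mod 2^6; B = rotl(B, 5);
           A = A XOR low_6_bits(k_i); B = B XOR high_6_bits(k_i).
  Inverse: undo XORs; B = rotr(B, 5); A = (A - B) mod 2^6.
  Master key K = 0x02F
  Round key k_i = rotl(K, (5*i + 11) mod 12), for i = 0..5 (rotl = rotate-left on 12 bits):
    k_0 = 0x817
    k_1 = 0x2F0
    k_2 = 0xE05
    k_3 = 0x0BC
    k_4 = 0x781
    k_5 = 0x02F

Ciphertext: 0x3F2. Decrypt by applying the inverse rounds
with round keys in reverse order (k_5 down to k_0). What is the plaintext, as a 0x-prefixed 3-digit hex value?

0x837

s_0 = ciphertext = 0x3F2
s_1 = InvRound(s_0, k_5) = 0xEE5
s_2 = InvRound(s_1, k_4) = 0x0F7
s_3 = InvRound(s_2, k_3) = 0x52B
s_4 = InvRound(s_3, k_2) = 0xAE6
s_5 = InvRound(s_4, k_1) = 0x01B
s_6 = InvRound(s_5, k_0) = 0x837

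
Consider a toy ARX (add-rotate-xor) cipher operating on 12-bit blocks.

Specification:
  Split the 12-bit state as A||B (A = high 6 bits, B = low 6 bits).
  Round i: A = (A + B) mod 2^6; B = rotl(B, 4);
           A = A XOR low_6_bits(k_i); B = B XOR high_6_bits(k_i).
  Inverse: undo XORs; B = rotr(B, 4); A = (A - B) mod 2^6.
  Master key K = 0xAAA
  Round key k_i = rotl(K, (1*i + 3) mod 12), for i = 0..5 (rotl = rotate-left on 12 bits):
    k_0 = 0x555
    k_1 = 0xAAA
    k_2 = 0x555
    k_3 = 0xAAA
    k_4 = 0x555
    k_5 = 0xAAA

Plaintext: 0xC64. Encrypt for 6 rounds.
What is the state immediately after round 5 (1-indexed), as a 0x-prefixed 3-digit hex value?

s_0 = plaintext = 0xC64
s_1 = Round(s_0, k_0) = 0x01C
s_2 = Round(s_1, k_1) = 0xDAD
s_3 = Round(s_2, k_2) = 0xD8E
s_4 = Round(s_3, k_3) = 0xB89
s_5 = Round(s_4, k_4) = 0x887
s_6 = Round(s_5, k_5) = 0x0DB

0x887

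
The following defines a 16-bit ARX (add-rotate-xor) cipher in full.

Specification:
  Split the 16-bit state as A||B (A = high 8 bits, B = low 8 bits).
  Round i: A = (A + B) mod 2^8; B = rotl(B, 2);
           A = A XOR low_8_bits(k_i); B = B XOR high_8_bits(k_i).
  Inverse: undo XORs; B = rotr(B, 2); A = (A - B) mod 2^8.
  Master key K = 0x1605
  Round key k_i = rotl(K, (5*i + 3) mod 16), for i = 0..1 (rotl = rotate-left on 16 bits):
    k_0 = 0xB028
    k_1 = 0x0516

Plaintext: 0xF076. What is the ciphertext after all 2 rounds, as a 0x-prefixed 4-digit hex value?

s_0 = plaintext = 0xF076
s_1 = Round(s_0, k_0) = 0x4E69
s_2 = Round(s_1, k_1) = 0xA1A0

0xA1A0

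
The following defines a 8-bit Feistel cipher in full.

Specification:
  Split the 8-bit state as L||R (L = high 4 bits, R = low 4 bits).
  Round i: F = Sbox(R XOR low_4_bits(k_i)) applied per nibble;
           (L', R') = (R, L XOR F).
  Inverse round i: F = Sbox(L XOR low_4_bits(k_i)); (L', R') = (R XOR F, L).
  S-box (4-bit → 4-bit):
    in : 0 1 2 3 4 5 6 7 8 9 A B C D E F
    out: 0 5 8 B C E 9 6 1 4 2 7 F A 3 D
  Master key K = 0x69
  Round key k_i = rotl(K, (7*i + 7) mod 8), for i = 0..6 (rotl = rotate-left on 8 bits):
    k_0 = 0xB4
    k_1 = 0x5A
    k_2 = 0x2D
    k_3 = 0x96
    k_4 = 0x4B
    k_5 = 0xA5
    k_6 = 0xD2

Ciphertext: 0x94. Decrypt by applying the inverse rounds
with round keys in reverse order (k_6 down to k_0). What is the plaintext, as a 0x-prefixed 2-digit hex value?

0x58

s_0 = ciphertext = 0x94
s_1 = InvRound(s_0, k_6) = 0x39
s_2 = InvRound(s_1, k_5) = 0x03
s_3 = InvRound(s_2, k_4) = 0x40
s_4 = InvRound(s_3, k_3) = 0x84
s_5 = InvRound(s_4, k_2) = 0xA8
s_6 = InvRound(s_5, k_1) = 0x8A
s_7 = InvRound(s_6, k_0) = 0x58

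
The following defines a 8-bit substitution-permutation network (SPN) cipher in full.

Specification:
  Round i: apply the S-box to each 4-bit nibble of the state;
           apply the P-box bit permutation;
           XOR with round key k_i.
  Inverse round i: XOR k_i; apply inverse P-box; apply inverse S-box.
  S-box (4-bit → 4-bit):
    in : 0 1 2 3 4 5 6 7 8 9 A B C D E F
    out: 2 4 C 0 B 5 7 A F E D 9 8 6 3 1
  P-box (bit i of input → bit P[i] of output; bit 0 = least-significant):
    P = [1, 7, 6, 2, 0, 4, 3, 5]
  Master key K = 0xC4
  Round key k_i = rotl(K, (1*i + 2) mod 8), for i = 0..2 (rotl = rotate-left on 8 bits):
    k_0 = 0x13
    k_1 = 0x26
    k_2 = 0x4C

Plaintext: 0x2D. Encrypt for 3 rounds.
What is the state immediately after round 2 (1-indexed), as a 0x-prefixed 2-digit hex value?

0x21

s_0 = plaintext = 0x2D
s_1 = Round(s_0, k_0) = 0xFB
s_2 = Round(s_1, k_1) = 0x21
s_3 = Round(s_2, k_2) = 0x24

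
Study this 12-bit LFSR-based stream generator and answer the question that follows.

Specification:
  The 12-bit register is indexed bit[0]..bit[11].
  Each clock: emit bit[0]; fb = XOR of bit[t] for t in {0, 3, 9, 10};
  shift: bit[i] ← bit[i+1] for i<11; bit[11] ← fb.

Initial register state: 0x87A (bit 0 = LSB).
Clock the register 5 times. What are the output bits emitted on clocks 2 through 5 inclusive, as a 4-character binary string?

reg_0 = 0x87A
clock 1: out=0, reg = 0xC3D
clock 2: out=1, reg = 0xE1E
clock 3: out=0, reg = 0xF0F
clock 4: out=1, reg = 0x787
clock 5: out=1, reg = 0xBC3

1011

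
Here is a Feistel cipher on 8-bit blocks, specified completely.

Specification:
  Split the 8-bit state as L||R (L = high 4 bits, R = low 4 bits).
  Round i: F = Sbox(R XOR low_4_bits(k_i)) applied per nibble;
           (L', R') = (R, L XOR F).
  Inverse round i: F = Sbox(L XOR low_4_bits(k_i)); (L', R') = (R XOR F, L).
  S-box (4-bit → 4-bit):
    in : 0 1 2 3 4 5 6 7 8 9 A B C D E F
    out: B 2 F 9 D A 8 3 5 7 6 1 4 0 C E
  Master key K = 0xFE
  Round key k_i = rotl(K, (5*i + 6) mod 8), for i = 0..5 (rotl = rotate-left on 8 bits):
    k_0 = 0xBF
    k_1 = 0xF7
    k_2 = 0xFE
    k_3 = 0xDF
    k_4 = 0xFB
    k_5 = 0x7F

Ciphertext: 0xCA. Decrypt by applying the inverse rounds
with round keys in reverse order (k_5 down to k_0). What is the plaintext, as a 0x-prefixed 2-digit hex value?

s_0 = ciphertext = 0xCA
s_1 = InvRound(s_0, k_5) = 0x3C
s_2 = InvRound(s_1, k_4) = 0x93
s_3 = InvRound(s_2, k_3) = 0xB9
s_4 = InvRound(s_3, k_2) = 0x3B
s_5 = InvRound(s_4, k_1) = 0x63
s_6 = InvRound(s_5, k_0) = 0x46

0x46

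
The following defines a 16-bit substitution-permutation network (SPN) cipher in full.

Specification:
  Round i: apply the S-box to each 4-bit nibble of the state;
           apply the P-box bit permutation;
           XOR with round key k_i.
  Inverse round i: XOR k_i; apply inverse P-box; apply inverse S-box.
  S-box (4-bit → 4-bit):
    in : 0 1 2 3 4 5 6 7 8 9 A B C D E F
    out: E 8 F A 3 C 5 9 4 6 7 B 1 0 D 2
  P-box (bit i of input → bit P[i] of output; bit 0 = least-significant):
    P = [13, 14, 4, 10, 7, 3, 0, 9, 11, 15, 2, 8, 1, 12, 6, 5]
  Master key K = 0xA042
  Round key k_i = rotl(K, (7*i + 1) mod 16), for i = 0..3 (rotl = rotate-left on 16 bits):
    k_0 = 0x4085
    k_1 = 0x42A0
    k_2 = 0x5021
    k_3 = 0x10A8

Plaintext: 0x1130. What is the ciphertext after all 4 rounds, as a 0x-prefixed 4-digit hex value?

0x91AC

s_0 = plaintext = 0x1130
s_1 = Round(s_0, k_0) = 0x07BD
s_2 = Round(s_1, k_1) = 0x5948
s_3 = Round(s_2, k_2) = 0xD0DD
s_4 = Round(s_3, k_3) = 0x91AC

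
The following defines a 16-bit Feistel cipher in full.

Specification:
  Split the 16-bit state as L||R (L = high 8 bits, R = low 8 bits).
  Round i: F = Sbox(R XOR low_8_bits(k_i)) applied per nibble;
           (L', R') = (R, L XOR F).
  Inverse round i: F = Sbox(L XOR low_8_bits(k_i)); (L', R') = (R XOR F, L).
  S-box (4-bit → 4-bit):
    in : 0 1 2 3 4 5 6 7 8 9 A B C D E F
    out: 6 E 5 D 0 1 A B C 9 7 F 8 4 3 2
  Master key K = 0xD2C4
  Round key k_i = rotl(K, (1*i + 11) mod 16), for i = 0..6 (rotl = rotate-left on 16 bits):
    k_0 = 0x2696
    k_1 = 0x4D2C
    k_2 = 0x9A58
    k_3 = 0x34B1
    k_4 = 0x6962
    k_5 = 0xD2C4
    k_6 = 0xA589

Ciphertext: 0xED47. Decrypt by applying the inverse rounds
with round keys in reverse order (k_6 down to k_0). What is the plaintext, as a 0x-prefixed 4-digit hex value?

0xEA6F

s_0 = ciphertext = 0xED47
s_1 = InvRound(s_0, k_6) = 0xE7ED
s_2 = InvRound(s_1, k_5) = 0xB0E7
s_3 = InvRound(s_2, k_4) = 0xA2B0
s_4 = InvRound(s_3, k_3) = 0x5DA2
s_5 = InvRound(s_4, k_2) = 0xC35D
s_6 = InvRound(s_5, k_1) = 0x6FC3
s_7 = InvRound(s_6, k_0) = 0xEA6F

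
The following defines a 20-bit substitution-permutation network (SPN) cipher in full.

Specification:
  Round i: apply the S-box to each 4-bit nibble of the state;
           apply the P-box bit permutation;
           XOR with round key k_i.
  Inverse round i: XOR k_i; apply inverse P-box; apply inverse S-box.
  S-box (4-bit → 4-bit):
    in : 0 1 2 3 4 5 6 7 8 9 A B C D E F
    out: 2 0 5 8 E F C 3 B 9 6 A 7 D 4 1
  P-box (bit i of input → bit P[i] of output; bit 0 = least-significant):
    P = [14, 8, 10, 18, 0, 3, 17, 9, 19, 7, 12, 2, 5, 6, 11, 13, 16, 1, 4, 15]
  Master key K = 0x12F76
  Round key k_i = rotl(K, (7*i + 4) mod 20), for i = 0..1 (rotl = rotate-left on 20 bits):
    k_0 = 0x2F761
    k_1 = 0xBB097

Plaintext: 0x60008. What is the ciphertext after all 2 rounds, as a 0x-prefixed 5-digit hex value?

s_0 = plaintext = 0x60008
s_1 = Round(s_0, k_0) = 0x636B9
s_2 = Round(s_1, k_1) = 0xF428B

0xF428B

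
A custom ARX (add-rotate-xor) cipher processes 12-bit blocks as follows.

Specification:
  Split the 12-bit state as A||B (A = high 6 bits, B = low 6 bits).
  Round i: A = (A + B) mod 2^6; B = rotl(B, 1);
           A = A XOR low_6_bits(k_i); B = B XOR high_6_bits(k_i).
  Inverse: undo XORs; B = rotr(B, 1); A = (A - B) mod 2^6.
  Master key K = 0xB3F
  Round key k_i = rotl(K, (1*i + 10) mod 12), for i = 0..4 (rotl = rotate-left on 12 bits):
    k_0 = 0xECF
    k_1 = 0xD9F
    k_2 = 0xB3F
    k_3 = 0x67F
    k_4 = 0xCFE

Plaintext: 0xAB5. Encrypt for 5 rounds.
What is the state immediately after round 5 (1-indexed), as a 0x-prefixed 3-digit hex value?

s_0 = plaintext = 0xAB5
s_1 = Round(s_0, k_0) = 0x410
s_2 = Round(s_1, k_1) = 0xFD6
s_3 = Round(s_2, k_2) = 0xA80
s_4 = Round(s_3, k_3) = 0x559
s_5 = Round(s_4, k_4) = 0x401

0x401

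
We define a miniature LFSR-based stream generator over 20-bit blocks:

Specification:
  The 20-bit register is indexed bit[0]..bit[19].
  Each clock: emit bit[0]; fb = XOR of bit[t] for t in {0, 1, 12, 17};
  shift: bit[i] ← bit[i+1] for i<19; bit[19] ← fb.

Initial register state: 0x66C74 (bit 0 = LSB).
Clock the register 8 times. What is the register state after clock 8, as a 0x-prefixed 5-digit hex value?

reg_0 = 0x66C74
clock 1: out=0, reg = 0xB363A
clock 2: out=0, reg = 0xD9B1D
clock 3: out=1, reg = 0x6CD8E
clock 4: out=0, reg = 0x366C7
clock 5: out=1, reg = 0x9B363
clock 6: out=1, reg = 0xCD9B1
clock 7: out=1, reg = 0x66CD8
clock 8: out=0, reg = 0xB366C

0xB366C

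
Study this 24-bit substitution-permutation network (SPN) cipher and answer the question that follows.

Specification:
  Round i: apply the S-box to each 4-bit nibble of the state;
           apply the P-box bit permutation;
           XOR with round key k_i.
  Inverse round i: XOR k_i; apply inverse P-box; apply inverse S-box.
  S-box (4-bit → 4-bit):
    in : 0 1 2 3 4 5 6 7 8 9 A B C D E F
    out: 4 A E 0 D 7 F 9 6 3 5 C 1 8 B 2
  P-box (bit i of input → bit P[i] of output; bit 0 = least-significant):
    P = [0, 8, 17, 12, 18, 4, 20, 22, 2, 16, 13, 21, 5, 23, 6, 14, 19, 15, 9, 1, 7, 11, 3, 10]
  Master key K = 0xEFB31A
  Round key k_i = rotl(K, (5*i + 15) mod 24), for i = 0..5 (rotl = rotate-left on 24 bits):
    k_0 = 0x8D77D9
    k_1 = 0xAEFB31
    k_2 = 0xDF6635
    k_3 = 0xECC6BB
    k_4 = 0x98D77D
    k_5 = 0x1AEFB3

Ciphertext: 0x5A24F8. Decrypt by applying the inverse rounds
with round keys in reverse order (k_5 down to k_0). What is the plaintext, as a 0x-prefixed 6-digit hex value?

s_0 = ciphertext = 0x5A24F8
s_1 = InvRound(s_0, k_5) = 0x82B3D9
s_2 = InvRound(s_1, k_4) = 0x7C7A00
s_3 = InvRound(s_2, k_3) = 0x619087
s_4 = InvRound(s_3, k_2) = 0x76EB5B
s_5 = InvRound(s_4, k_1) = 0x0753BD
s_6 = InvRound(s_5, k_0) = 0xDC5A30

0xDC5A30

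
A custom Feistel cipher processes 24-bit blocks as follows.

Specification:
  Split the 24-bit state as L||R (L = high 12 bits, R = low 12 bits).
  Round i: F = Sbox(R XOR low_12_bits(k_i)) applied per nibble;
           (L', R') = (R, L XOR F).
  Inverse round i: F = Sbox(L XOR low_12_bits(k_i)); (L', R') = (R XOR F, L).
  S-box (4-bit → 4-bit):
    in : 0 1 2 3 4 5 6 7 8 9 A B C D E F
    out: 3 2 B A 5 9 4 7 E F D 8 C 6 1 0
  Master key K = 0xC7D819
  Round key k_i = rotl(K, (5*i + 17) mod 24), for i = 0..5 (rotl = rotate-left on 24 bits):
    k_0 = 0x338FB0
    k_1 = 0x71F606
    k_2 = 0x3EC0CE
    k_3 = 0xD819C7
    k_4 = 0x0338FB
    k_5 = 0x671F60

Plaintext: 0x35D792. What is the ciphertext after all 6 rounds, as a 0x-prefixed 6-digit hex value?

0x6885ED

s_0 = plaintext = 0x35D792
s_1 = Round(s_0, k_0) = 0x792DE6
s_2 = Round(s_1, k_1) = 0xDE6F81
s_3 = Round(s_2, k_2) = 0xF81DB6
s_4 = Round(s_3, k_3) = 0xDB6AF3
s_5 = Round(s_4, k_4) = 0xAF3688
s_6 = Round(s_5, k_5) = 0x6885ED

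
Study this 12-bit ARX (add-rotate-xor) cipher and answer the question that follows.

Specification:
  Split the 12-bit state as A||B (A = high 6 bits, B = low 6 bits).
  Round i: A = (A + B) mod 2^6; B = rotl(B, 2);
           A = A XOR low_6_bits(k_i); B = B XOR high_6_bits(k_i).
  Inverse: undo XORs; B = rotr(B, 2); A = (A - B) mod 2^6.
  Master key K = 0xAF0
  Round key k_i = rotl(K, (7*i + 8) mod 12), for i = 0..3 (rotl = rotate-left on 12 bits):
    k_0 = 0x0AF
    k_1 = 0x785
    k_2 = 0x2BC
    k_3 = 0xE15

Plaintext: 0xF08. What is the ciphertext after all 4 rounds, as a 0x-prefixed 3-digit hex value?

s_0 = plaintext = 0xF08
s_1 = Round(s_0, k_0) = 0xAE2
s_2 = Round(s_1, k_1) = 0x214
s_3 = Round(s_2, k_2) = 0x81B
s_4 = Round(s_3, k_3) = 0xB95

0xB95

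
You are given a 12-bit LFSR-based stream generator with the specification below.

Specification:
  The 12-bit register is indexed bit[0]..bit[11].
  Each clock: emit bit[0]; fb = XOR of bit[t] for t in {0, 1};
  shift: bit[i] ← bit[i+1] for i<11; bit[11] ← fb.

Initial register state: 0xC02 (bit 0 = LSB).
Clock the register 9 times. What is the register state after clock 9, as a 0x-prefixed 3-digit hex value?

0x01E

reg_0 = 0xC02
clock 1: out=0, reg = 0xE01
clock 2: out=1, reg = 0xF00
clock 3: out=0, reg = 0x780
clock 4: out=0, reg = 0x3C0
clock 5: out=0, reg = 0x1E0
clock 6: out=0, reg = 0x0F0
clock 7: out=0, reg = 0x078
clock 8: out=0, reg = 0x03C
clock 9: out=0, reg = 0x01E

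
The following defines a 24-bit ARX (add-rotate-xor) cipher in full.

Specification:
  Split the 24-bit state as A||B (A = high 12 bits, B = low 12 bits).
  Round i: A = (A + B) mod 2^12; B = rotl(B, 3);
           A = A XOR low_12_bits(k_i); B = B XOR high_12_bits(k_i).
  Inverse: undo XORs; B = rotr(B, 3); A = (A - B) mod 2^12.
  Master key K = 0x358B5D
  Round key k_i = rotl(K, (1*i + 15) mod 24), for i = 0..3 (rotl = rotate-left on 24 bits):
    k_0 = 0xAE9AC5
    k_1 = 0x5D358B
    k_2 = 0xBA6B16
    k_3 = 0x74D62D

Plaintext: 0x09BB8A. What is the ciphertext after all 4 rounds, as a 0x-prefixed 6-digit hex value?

0xB5A678

s_0 = plaintext = 0x09BB8A
s_1 = Round(s_0, k_0) = 0x6E06BC
s_2 = Round(s_1, k_1) = 0x817030
s_3 = Round(s_2, k_2) = 0x351A26
s_4 = Round(s_3, k_3) = 0xB5A678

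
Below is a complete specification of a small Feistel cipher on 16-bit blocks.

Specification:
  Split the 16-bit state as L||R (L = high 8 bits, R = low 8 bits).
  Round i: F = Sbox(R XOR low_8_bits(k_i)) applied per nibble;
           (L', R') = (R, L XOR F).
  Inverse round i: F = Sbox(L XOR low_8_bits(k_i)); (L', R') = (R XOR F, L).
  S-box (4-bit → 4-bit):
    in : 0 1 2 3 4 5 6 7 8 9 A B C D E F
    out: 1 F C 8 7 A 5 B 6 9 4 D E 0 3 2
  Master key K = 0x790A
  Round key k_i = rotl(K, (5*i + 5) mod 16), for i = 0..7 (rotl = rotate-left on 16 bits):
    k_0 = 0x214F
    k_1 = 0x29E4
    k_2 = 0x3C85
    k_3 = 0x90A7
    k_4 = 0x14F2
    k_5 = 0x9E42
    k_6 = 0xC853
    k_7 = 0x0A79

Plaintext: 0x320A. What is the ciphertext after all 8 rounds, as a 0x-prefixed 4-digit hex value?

s_0 = plaintext = 0x320A
s_1 = Round(s_0, k_0) = 0x0A48
s_2 = Round(s_1, k_1) = 0x4844
s_3 = Round(s_2, k_2) = 0x44A7
s_4 = Round(s_3, k_3) = 0xA755
s_5 = Round(s_4, k_4) = 0x55EC
s_6 = Round(s_5, k_5) = 0xEC16
s_7 = Round(s_6, k_6) = 0x1696
s_8 = Round(s_7, k_7) = 0x9624

0x9624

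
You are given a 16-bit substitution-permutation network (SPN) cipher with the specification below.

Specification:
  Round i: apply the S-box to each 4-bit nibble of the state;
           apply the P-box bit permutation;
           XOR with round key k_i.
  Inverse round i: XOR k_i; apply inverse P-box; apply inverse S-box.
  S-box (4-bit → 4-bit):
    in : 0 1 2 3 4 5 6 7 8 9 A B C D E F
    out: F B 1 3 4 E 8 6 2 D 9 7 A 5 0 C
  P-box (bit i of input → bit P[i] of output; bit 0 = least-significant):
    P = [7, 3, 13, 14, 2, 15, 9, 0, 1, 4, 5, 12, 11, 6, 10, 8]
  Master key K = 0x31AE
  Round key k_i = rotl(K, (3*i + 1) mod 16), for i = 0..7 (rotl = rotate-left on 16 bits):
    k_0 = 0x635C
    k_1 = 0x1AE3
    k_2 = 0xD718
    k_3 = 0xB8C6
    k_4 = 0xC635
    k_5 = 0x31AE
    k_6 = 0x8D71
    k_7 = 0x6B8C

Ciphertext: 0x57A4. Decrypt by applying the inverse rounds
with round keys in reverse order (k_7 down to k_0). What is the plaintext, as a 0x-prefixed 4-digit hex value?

s_0 = ciphertext = 0x57A4
s_1 = InvRound(s_0, k_7) = 0xDFE7
s_2 = InvRound(s_1, k_6) = 0xE1DA
s_3 = InvRound(s_2, k_5) = 0x8536
s_4 = InvRound(s_3, k_4) = 0x62F6
s_5 = InvRound(s_4, k_3) = 0x2576
s_6 = InvRound(s_5, k_2) = 0x89B5
s_7 = InvRound(s_6, k_1) = 0xC1BE
s_8 = InvRound(s_7, k_0) = 0x8D7D

0x8D7D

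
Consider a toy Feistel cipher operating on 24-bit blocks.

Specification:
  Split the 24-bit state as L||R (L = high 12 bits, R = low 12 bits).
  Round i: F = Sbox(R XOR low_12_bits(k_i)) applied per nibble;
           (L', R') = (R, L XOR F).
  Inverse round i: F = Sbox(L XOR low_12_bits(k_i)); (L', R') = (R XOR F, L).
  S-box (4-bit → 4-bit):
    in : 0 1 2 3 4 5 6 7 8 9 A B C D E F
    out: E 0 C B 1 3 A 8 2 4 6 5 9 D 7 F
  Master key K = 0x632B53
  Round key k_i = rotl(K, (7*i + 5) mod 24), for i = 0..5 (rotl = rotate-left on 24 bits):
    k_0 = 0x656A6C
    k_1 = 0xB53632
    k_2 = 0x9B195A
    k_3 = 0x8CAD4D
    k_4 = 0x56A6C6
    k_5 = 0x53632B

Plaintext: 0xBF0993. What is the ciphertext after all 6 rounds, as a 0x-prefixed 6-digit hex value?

0x805372

s_0 = plaintext = 0xBF0993
s_1 = Round(s_0, k_0) = 0x99300F
s_2 = Round(s_1, k_1) = 0x00F32E
s_3 = Round(s_2, k_2) = 0x32E68E
s_4 = Round(s_3, k_3) = 0x68E6B5
s_5 = Round(s_4, k_4) = 0x6B5805
s_6 = Round(s_5, k_5) = 0x805372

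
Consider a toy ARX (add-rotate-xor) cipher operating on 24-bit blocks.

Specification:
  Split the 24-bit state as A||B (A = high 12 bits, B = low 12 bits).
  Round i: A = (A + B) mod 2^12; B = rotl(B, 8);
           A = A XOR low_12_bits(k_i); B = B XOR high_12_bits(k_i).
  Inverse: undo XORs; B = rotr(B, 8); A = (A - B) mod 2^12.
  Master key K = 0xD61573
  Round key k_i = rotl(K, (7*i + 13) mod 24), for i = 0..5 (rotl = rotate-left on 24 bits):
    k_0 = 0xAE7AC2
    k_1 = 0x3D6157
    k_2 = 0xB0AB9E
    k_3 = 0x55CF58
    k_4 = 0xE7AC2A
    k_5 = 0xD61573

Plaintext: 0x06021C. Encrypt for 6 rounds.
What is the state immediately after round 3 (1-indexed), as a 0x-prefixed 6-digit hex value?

s_0 = plaintext = 0x06021C
s_1 = Round(s_0, k_0) = 0x8BE6C6
s_2 = Round(s_1, k_1) = 0xED35BA
s_3 = Round(s_2, k_2) = 0xF13151
s_4 = Round(s_3, k_3) = 0xF3C449
s_5 = Round(s_4, k_4) = 0xFAF73E
s_6 = Round(s_5, k_5) = 0x39E312

0xF13151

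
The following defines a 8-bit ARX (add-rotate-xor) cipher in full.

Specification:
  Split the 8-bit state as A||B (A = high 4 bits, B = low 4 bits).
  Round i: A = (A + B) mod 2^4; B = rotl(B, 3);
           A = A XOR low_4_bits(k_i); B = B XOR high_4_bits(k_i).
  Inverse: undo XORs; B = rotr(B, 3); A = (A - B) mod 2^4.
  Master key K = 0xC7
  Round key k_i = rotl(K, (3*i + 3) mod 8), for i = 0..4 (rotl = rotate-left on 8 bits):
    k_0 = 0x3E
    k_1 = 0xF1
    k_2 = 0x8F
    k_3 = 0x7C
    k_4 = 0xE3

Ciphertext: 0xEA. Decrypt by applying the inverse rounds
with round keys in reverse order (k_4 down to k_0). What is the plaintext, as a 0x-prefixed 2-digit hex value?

s_0 = ciphertext = 0xEA
s_1 = InvRound(s_0, k_4) = 0x58
s_2 = InvRound(s_1, k_3) = 0xAF
s_3 = InvRound(s_2, k_2) = 0x7E
s_4 = InvRound(s_3, k_1) = 0x42
s_5 = InvRound(s_4, k_0) = 0x82

0x82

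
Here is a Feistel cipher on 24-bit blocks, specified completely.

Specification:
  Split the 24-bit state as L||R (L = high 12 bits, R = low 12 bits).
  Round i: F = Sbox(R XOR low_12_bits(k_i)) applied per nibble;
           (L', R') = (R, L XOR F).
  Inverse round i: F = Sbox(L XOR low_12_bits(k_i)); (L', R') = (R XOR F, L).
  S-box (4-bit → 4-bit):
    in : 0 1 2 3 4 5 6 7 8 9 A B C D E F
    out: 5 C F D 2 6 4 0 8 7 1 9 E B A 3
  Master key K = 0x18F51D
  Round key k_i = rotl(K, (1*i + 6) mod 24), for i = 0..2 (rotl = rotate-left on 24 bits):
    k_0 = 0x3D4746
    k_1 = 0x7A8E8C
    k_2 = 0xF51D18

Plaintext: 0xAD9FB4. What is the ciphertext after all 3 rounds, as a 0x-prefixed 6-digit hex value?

s_0 = plaintext = 0xAD9FB4
s_1 = Round(s_0, k_0) = 0xFB42E6
s_2 = Round(s_1, k_1) = 0x2E61F5
s_3 = Round(s_2, k_2) = 0x1F5C4D

0x1F5C4D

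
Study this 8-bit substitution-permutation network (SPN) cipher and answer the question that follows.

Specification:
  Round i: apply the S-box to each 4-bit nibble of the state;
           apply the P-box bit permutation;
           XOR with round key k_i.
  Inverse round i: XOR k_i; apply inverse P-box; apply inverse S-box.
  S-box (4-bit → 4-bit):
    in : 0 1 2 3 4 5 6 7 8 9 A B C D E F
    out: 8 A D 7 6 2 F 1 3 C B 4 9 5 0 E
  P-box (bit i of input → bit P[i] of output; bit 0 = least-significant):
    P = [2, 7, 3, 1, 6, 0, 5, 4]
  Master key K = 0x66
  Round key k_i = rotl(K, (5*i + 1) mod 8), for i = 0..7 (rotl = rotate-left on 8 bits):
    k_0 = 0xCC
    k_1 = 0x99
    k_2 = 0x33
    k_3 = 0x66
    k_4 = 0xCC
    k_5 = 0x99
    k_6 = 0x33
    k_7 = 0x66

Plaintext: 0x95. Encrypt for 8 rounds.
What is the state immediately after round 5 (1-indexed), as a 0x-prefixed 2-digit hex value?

s_0 = plaintext = 0x95
s_1 = Round(s_0, k_0) = 0x7C
s_2 = Round(s_1, k_1) = 0xDF
s_3 = Round(s_2, k_2) = 0xD9
s_4 = Round(s_3, k_3) = 0x0C
s_5 = Round(s_4, k_4) = 0xDA
s_6 = Round(s_5, k_5) = 0x7F
s_7 = Round(s_6, k_6) = 0xF9
s_8 = Round(s_7, k_7) = 0x5D

0xDA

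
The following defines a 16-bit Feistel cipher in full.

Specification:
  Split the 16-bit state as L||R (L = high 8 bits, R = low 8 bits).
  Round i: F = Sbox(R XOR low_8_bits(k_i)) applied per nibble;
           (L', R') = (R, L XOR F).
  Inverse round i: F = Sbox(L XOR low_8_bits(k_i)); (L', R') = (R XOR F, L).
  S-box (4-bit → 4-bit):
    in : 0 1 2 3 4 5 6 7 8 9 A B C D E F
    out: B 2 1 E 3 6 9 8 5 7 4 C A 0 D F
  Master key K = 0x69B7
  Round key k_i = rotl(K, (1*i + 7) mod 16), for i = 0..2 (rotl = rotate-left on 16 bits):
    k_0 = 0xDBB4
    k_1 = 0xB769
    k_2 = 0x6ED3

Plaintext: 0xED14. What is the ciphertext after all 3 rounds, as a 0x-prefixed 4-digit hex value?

0xBB33

s_0 = plaintext = 0xED14
s_1 = Round(s_0, k_0) = 0x14A6
s_2 = Round(s_1, k_1) = 0xA6BB
s_3 = Round(s_2, k_2) = 0xBB33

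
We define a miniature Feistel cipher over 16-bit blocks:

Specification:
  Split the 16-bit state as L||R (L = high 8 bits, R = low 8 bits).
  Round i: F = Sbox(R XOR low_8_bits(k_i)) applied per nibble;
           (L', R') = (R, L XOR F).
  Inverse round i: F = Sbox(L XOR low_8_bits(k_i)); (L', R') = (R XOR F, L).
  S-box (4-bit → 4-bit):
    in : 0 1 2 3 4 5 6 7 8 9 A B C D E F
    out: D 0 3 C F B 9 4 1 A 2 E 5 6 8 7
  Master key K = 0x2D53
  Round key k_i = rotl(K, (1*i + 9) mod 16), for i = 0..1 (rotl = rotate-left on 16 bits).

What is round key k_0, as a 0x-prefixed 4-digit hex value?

0xA65A

K = 0x2D53
k_0 = rotl(K, (1*0+9) mod 16) = rotl(K, 9) = 0xA65A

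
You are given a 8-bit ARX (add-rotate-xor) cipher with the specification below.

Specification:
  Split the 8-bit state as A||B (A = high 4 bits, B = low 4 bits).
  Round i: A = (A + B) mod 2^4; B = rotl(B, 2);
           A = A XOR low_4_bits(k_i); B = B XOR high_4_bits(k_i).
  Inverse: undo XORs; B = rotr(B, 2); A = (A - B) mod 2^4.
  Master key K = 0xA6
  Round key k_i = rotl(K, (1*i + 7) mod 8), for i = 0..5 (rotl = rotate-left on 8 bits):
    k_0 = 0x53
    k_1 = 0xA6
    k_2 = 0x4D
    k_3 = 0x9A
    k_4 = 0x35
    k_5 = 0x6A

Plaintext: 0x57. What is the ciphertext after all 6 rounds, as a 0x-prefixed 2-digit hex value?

0x2A

s_0 = plaintext = 0x57
s_1 = Round(s_0, k_0) = 0xF8
s_2 = Round(s_1, k_1) = 0x18
s_3 = Round(s_2, k_2) = 0x46
s_4 = Round(s_3, k_3) = 0x00
s_5 = Round(s_4, k_4) = 0x53
s_6 = Round(s_5, k_5) = 0x2A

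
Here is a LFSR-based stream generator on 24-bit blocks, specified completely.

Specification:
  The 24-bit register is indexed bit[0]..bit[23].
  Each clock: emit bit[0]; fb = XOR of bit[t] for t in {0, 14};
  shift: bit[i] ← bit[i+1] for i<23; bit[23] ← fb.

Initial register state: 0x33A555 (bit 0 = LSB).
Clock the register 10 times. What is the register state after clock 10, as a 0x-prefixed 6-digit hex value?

0x66CCE9

reg_0 = 0x33A555
clock 1: out=1, reg = 0x99D2AA
clock 2: out=0, reg = 0xCCE955
clock 3: out=1, reg = 0x6674AA
clock 4: out=0, reg = 0xB33A55
clock 5: out=1, reg = 0xD99D2A
clock 6: out=0, reg = 0x6CCE95
clock 7: out=1, reg = 0x36674A
clock 8: out=0, reg = 0x9B33A5
clock 9: out=1, reg = 0xCD99D2
clock 10: out=0, reg = 0x66CCE9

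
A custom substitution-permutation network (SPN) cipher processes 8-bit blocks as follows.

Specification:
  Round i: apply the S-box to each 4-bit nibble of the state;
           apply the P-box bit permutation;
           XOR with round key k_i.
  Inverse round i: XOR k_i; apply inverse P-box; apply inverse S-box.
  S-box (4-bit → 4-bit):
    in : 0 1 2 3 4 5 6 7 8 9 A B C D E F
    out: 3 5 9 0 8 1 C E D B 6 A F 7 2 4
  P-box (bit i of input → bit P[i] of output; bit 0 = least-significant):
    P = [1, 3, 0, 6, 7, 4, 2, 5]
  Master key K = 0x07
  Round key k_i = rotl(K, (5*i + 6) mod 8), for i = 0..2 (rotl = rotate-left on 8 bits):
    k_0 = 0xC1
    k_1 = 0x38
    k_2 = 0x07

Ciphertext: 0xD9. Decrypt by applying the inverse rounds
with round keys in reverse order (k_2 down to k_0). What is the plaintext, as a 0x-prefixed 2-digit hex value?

s_0 = ciphertext = 0xD9
s_1 = InvRound(s_0, k_2) = 0xD9
s_2 = InvRound(s_1, k_1) = 0x26
s_3 = InvRound(s_2, k_0) = 0x88

0x88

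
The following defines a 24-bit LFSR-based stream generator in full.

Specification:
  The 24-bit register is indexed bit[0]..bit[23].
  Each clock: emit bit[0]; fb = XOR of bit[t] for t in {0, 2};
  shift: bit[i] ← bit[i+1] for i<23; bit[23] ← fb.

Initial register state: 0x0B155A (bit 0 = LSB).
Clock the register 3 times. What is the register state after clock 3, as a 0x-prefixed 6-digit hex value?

0x8162AB

reg_0 = 0x0B155A
clock 1: out=0, reg = 0x058AAD
clock 2: out=1, reg = 0x02C556
clock 3: out=0, reg = 0x8162AB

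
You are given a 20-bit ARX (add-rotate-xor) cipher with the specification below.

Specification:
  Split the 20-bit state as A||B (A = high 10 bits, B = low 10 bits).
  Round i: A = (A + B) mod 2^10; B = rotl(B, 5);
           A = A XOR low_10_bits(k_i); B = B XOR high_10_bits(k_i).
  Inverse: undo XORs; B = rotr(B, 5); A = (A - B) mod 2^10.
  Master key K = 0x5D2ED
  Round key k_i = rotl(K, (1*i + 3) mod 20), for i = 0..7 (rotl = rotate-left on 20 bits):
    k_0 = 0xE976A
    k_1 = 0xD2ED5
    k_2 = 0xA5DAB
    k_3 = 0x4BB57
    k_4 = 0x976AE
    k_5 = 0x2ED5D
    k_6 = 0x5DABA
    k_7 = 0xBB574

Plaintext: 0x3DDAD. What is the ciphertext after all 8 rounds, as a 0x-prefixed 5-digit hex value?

s_0 = plaintext = 0x3DDAD
s_1 = Round(s_0, k_0) = 0x73A08
s_2 = Round(s_1, k_1) = 0x40E5B
s_3 = Round(s_2, k_2) = 0xBD5E5
s_4 = Round(s_3, k_3) = 0xE3581
s_5 = Round(s_4, k_4) = 0xE8271
s_6 = Round(s_5, k_5) = 0xD3288
s_7 = Round(s_6, k_6) = 0xDB862
s_8 = Round(s_7, k_7) = 0xA92AE

0xA92AE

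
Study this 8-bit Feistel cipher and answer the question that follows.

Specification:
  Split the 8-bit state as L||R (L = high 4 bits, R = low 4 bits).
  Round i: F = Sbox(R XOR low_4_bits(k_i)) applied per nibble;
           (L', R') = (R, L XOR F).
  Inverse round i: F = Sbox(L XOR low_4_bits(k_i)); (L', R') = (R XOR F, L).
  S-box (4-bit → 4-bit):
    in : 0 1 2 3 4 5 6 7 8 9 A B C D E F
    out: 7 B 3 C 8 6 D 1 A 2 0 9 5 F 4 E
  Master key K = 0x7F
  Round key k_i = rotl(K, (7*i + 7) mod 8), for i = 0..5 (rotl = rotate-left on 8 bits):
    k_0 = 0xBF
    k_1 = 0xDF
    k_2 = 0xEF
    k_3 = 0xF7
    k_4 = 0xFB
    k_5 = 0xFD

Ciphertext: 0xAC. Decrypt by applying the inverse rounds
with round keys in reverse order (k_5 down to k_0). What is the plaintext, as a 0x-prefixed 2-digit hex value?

0xAE

s_0 = ciphertext = 0xAC
s_1 = InvRound(s_0, k_5) = 0xDA
s_2 = InvRound(s_1, k_4) = 0x7D
s_3 = InvRound(s_2, k_3) = 0xA7
s_4 = InvRound(s_3, k_2) = 0x1A
s_5 = InvRound(s_4, k_1) = 0xE1
s_6 = InvRound(s_5, k_0) = 0xAE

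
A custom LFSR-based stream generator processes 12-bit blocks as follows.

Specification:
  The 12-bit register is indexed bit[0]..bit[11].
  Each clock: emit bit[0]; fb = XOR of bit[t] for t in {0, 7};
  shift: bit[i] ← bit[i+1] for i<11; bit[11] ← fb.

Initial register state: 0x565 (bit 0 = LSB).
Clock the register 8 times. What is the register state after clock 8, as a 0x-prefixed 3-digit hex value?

0x8F5

reg_0 = 0x565
clock 1: out=1, reg = 0xAB2
clock 2: out=0, reg = 0xD59
clock 3: out=1, reg = 0xEAC
clock 4: out=0, reg = 0xF56
clock 5: out=0, reg = 0x7AB
clock 6: out=1, reg = 0x3D5
clock 7: out=1, reg = 0x1EA
clock 8: out=0, reg = 0x8F5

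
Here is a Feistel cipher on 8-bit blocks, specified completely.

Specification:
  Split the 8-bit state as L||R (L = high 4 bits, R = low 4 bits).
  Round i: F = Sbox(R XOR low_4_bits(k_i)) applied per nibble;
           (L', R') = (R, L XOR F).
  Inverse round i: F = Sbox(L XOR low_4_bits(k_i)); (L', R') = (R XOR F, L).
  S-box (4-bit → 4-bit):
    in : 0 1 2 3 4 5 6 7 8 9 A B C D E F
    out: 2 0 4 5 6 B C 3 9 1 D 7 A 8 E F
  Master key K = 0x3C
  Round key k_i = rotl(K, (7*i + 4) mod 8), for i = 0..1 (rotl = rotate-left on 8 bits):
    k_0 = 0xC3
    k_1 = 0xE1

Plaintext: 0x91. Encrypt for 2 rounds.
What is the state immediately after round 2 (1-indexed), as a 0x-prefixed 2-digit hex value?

0xDB

s_0 = plaintext = 0x91
s_1 = Round(s_0, k_0) = 0x1D
s_2 = Round(s_1, k_1) = 0xDB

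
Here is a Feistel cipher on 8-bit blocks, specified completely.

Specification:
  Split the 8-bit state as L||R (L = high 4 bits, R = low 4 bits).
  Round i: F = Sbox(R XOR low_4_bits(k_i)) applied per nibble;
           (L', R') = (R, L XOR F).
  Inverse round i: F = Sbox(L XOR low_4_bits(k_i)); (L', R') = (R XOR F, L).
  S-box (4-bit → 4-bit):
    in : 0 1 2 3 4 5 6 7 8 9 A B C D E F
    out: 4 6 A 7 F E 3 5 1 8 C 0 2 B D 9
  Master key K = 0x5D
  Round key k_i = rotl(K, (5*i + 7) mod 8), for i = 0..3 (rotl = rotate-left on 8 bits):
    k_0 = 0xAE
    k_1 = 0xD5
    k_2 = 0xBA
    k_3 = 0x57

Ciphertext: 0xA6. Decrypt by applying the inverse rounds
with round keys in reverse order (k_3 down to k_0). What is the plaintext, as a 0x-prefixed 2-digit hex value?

0x61

s_0 = ciphertext = 0xA6
s_1 = InvRound(s_0, k_3) = 0xDA
s_2 = InvRound(s_1, k_2) = 0xFD
s_3 = InvRound(s_2, k_1) = 0x1F
s_4 = InvRound(s_3, k_0) = 0x61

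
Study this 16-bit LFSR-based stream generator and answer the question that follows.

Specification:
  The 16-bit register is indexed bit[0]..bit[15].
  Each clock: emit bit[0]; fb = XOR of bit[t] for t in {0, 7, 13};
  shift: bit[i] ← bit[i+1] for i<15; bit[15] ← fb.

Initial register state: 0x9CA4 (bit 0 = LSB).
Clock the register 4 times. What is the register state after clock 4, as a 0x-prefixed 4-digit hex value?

0x19CA

reg_0 = 0x9CA4
clock 1: out=0, reg = 0xCE52
clock 2: out=0, reg = 0x6729
clock 3: out=1, reg = 0x3394
clock 4: out=0, reg = 0x19CA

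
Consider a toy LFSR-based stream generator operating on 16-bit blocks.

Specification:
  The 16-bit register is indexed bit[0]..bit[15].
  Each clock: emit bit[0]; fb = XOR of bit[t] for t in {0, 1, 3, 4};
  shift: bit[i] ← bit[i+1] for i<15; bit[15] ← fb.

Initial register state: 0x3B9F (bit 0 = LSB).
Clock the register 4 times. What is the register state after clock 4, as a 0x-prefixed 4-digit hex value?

reg_0 = 0x3B9F
clock 1: out=1, reg = 0x1DCF
clock 2: out=1, reg = 0x8EE7
clock 3: out=1, reg = 0x4773
clock 4: out=1, reg = 0xA3B9

0xA3B9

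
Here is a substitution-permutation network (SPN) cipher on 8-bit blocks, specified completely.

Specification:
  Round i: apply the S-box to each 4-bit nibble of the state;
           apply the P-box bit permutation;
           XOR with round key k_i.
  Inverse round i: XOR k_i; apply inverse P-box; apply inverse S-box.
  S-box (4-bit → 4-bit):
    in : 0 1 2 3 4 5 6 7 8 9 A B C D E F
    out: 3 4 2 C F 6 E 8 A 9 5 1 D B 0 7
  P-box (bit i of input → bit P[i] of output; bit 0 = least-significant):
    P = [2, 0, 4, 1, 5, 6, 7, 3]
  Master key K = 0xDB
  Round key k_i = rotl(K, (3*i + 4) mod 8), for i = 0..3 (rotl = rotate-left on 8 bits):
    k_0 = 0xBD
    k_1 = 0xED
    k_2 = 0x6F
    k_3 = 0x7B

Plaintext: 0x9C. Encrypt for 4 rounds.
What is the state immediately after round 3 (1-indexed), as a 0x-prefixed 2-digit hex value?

0x4D

s_0 = plaintext = 0x9C
s_1 = Round(s_0, k_0) = 0x83
s_2 = Round(s_1, k_1) = 0xB7
s_3 = Round(s_2, k_2) = 0x4D
s_4 = Round(s_3, k_3) = 0x94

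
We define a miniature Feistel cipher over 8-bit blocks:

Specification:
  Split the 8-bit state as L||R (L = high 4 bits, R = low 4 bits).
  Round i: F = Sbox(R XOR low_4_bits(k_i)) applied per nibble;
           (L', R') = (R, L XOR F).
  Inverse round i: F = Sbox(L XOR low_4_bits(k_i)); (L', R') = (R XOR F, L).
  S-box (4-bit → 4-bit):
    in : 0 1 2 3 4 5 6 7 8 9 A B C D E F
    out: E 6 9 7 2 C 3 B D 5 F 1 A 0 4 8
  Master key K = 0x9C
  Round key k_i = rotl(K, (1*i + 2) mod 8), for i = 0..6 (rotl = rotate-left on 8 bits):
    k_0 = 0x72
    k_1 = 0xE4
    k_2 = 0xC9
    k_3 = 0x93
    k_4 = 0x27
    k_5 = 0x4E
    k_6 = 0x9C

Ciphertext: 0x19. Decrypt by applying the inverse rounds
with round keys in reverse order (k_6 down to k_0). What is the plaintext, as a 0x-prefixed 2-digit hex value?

0x9E

s_0 = ciphertext = 0x19
s_1 = InvRound(s_0, k_6) = 0x91
s_2 = InvRound(s_1, k_5) = 0xA9
s_3 = InvRound(s_2, k_4) = 0x9A
s_4 = InvRound(s_3, k_3) = 0x59
s_5 = InvRound(s_4, k_2) = 0x35
s_6 = InvRound(s_5, k_1) = 0xE3
s_7 = InvRound(s_6, k_0) = 0x9E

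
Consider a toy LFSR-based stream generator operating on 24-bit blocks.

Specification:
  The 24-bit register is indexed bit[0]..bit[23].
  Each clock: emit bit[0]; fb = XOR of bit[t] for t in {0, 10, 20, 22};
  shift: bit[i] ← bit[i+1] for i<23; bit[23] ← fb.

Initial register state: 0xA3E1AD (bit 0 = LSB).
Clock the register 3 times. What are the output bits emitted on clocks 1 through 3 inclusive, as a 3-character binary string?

reg_0 = 0xA3E1AD
clock 1: out=1, reg = 0xD1F0D6
clock 2: out=0, reg = 0x68F86B
clock 3: out=1, reg = 0x347C35

101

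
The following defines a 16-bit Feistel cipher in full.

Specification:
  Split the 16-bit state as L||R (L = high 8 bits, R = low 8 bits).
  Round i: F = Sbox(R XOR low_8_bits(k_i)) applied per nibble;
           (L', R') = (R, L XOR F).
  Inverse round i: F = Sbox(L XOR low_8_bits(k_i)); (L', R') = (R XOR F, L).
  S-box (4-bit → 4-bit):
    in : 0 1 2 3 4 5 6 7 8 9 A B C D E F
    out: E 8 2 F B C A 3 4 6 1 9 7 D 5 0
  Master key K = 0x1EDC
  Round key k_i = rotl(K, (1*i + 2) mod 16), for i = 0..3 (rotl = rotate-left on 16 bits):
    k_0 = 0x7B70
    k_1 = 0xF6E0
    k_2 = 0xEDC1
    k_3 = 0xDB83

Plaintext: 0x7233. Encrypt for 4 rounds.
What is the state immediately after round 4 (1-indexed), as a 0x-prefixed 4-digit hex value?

s_0 = plaintext = 0x7233
s_1 = Round(s_0, k_0) = 0x33CD
s_2 = Round(s_1, k_1) = 0xCD1E
s_3 = Round(s_2, k_2) = 0x1E1D
s_4 = Round(s_3, k_3) = 0x1D7B

0x1D7B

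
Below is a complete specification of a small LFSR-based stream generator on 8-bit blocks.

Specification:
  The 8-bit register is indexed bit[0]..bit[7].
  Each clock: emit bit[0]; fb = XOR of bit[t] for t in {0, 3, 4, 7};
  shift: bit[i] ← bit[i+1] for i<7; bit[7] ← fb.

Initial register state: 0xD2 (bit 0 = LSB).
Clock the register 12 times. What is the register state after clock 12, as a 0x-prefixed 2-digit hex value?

0xC7

reg_0 = 0xD2
clock 1: out=0, reg = 0x69
clock 2: out=1, reg = 0x34
clock 3: out=0, reg = 0x9A
clock 4: out=0, reg = 0xCD
clock 5: out=1, reg = 0xE6
clock 6: out=0, reg = 0xF3
clock 7: out=1, reg = 0xF9
clock 8: out=1, reg = 0x7C
clock 9: out=0, reg = 0x3E
clock 10: out=0, reg = 0x1F
clock 11: out=1, reg = 0x8F
clock 12: out=1, reg = 0xC7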